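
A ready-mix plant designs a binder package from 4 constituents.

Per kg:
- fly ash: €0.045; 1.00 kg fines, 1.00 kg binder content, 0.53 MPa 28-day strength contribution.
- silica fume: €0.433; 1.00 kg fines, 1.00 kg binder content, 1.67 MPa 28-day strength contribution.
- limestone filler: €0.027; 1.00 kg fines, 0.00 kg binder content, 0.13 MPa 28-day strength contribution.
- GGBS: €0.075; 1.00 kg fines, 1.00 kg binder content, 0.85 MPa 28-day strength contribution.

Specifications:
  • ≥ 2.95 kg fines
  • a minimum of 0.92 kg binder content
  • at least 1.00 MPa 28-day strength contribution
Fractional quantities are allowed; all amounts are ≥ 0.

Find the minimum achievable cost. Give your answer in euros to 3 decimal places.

€0.107

Let x1 = kg of fly ash, x2 = kg of silica fume, x3 = kg of limestone filler, x4 = kg of GGBS.
Minimize 0.045x1 + 0.433x2 + 0.027x3 + 0.075x4 s.t.:
  1x1 + 1x2 + 1x3 + 1x4 ≥ 2.95   (fines)
  1x1 + 1x2 + 1x4 ≥ 0.92   (binder content)
  0.53x1 + 1.67x2 + 0.13x3 + 0.85x4 ≥ 1   (28-day strength contribution)
  x1, x2, x3, x4 ≥ 0.
At the optimum only fly ash, limestone filler are positive (silica fume, GGBS = 0). There the fines and 28-day strength contribution constraints are tight.
Optimal quantities: fly ash = 1.541 kg, limestone filler = 1.409 kg.
Objective = 0.045·1.541 + 0.027·1.409 = 0.10739.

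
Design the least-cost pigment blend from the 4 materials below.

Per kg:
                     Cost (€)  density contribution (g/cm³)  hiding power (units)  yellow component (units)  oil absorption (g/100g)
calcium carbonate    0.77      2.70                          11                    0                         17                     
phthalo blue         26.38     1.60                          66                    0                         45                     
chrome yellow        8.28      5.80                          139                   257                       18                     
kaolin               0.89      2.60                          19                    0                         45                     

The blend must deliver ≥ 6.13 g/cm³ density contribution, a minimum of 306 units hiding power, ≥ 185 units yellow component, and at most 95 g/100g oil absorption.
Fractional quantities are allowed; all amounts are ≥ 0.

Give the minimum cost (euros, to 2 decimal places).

€17.91

Set it up as a linear program. Let x1 = kg of calcium carbonate, x2 = kg of phthalo blue, x3 = kg of chrome yellow, x4 = kg of kaolin.
Minimise 0.77x1 + 26.38x2 + 8.28x3 + 0.89x4 with:
  2.7x1 + 1.6x2 + 5.8x3 + 2.6x4 ≥ 6.13   (density contribution)
  11x1 + 66x2 + 139x3 + 19x4 ≥ 306   (hiding power)
  257x3 ≥ 185   (yellow component)
  17x1 + 45x2 + 18x3 + 45x4 ≤ 95   (oil absorption)
  x1, x2, x3, x4 ≥ 0.
At the optimum only chrome yellow, kaolin are positive (calcium carbonate, phthalo blue = 0). The hiding power and oil absorption requirements are met with equality.
Optimal quantities: chrome yellow = 2.0235 kg, kaolin = 1.3017 kg.
Cost = 8.28·2.0235 + 0.89·1.3017 = 17.9131.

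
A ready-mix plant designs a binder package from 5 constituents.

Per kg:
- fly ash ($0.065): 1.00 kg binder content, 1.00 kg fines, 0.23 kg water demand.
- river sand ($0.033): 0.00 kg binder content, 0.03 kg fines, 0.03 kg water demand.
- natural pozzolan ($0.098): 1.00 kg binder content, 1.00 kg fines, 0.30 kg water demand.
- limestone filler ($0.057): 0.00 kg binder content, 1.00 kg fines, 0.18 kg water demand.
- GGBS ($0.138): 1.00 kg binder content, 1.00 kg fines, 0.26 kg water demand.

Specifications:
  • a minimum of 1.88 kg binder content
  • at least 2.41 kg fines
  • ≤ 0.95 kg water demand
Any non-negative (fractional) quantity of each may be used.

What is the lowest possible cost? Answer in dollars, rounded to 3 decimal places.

$0.152

Let x1 = kg of fly ash, x2 = kg of river sand, x3 = kg of natural pozzolan, x4 = kg of limestone filler, x5 = kg of GGBS.
Minimise 0.065x1 + 0.033x2 + 0.098x3 + 0.057x4 + 0.138x5 with:
  1x1 + 1x3 + 1x5 ≥ 1.88   (binder content)
  1x1 + 0.03x2 + 1x3 + 1x4 + 1x5 ≥ 2.41   (fines)
  0.23x1 + 0.03x2 + 0.3x3 + 0.18x4 + 0.26x5 ≤ 0.95   (water demand)
  x1, x2, x3, x4, x5 ≥ 0.
The cheapest feasible vertex uses only fly ash, limestone filler; river sand, natural pozzolan, GGBS are not used. Binding constraints: binder content and fines.
Solving gives x1 = 1.88, x4 = 0.53.
Objective = 0.065·1.88 + 0.057·0.53 = 0.15241.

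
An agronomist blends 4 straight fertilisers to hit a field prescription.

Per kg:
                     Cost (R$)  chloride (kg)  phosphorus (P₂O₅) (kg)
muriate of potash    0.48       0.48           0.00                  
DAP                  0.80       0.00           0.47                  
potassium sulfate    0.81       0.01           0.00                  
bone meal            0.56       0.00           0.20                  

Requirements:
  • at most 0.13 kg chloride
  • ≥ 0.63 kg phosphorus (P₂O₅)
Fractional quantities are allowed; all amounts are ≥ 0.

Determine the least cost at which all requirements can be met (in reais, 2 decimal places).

This is a linear program. Let x1 = kg of muriate of potash, x2 = kg of DAP, x3 = kg of potassium sulfate, x4 = kg of bone meal.
Minimize 0.48x1 + 0.8x2 + 0.81x3 + 0.56x4 s.t.:
  0.48x1 + 0.01x3 ≤ 0.13   (chloride)
  0.47x2 + 0.2x4 ≥ 0.63   (phosphorus (P₂O₅))
  x1, x2, x3, x4 ≥ 0.
The minimum-cost mix takes nothing from muriate of potash, potassium sulfate, bone meal — only DAP. There the phosphorus (P₂O₅) constraint is tight.
Solving gives x2 = 1.34.
Hence cost = 0.8·1.34 = R$1.0720.

R$1.07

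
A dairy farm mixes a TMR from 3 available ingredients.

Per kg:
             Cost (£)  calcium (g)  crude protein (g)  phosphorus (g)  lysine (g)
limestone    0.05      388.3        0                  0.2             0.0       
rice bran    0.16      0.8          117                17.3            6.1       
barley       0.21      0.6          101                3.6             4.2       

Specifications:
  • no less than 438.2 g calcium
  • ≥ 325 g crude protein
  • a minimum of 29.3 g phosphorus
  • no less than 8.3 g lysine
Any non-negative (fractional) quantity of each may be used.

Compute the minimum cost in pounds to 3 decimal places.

£0.501

This is a linear program. Let x1 = kg of limestone, x2 = kg of rice bran, x3 = kg of barley.
min 0.05x1 + 0.16x2 + 0.21x3 subject to:
  388.3x1 + 0.8x2 + 0.6x3 ≥ 438.2   (calcium)
  117x2 + 101x3 ≥ 325   (crude protein)
  0.2x1 + 17.3x2 + 3.6x3 ≥ 29.3   (phosphorus)
  6.1x2 + 4.2x3 ≥ 8.3   (lysine)
  x1, x2, x3 ≥ 0.
The optimal basis is {limestone, rice bran}; barley drops out. The calcium and crude protein requirements are met with equality.
So limestone = 1.123 kg, rice bran = 2.778 kg.
Hence cost = 0.05·1.123 + 0.16·2.778 = £0.50063.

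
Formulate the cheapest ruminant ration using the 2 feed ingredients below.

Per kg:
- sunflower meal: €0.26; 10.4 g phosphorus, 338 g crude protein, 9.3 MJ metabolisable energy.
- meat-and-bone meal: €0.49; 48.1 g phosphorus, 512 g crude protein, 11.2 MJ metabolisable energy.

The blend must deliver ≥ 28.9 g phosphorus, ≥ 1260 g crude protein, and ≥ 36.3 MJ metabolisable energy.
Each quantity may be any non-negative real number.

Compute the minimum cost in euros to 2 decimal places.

This is a linear program. Let x1 = kg of sunflower meal, x2 = kg of meat-and-bone meal.
Minimise 0.26x1 + 0.49x2 with:
  10.4x1 + 48.1x2 ≥ 28.9   (phosphorus)
  338x1 + 512x2 ≥ 1260   (crude protein)
  9.3x1 + 11.2x2 ≥ 36.3   (metabolisable energy)
  x1, x2 ≥ 0.
The cheapest feasible vertex uses only sunflower meal; meat-and-bone meal is not used. There the metabolisable energy constraint is tight.
Optimal quantities: sunflower meal = 3.903 kg.
Objective = 0.26·3.903 = 1.0148.

€1.01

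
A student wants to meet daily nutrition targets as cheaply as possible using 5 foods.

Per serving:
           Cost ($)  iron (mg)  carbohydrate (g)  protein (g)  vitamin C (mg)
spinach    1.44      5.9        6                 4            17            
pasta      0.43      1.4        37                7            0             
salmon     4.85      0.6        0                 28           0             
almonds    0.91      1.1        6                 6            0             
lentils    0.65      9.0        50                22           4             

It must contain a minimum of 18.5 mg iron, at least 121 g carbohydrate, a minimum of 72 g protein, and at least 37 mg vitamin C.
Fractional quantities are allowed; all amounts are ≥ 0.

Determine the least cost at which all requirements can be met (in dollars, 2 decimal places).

This is a linear program. Let x1 = servings of spinach, x2 = servings of pasta, x3 = servings of salmon, x4 = servings of almonds, x5 = servings of lentils.
min 1.44x1 + 0.43x2 + 4.85x3 + 0.91x4 + 0.65x5 subject to:
  5.9x1 + 1.4x2 + 0.6x3 + 1.1x4 + 9x5 ≥ 18.5   (iron)
  6x1 + 37x2 + 6x4 + 50x5 ≥ 121   (carbohydrate)
  4x1 + 7x2 + 28x3 + 6x4 + 22x5 ≥ 72   (protein)
  17x1 + 4x5 ≥ 37   (vitamin C)
  x1, x2, x3, x4, x5 ≥ 0.
The cheapest feasible vertex uses only spinach, lentils; pasta, salmon, almonds are not used. Binding constraints: protein and vitamin C.
So spinach = 1.469 servings, lentils = 3.006 servings.
Objective = 1.44·1.469 + 0.65·3.006 = 4.0693.

$4.07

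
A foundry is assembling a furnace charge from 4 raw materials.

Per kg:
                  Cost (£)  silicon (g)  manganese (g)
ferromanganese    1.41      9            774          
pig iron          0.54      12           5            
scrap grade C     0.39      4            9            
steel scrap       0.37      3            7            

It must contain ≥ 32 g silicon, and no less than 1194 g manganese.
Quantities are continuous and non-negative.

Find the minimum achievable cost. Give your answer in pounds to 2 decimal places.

£2.98

Let x1 = kg of ferromanganese, x2 = kg of pig iron, x3 = kg of scrap grade C, x4 = kg of steel scrap.
min 1.41x1 + 0.54x2 + 0.39x3 + 0.37x4 subject to:
  9x1 + 12x2 + 4x3 + 3x4 ≥ 32   (silicon)
  774x1 + 5x2 + 9x3 + 7x4 ≥ 1194   (manganese)
  x1, x2, x3, x4 ≥ 0.
The cheapest feasible vertex uses only ferromanganese, pig iron; scrap grade C, steel scrap are not used. Binding constraints: silicon and manganese.
Solving gives x1 = 1.533, x2 = 1.517.
Hence cost = 1.41·1.533 + 0.54·1.517 = £2.9807.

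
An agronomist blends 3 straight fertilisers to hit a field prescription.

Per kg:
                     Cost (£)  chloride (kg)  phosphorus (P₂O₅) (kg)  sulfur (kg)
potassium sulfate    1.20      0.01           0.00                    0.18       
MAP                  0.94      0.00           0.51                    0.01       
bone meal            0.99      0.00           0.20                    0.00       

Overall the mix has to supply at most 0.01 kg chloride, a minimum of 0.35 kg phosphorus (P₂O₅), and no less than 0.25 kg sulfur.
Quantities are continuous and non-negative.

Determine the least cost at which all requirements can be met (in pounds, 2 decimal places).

£7.78

Let x1 = kg of potassium sulfate, x2 = kg of MAP, x3 = kg of bone meal.
Minimise 1.2x1 + 0.94x2 + 0.99x3 with:
  0.01x1 ≤ 0.01   (chloride)
  0.51x2 + 0.2x3 ≥ 0.35   (phosphorus (P₂O₅))
  0.18x1 + 0.01x2 ≥ 0.25   (sulfur)
  x1, x2, x3 ≥ 0.
The cheapest feasible vertex uses only potassium sulfate, MAP; bone meal is not used. There the chloride and sulfur constraints are tight.
Solving gives x1 = 1, x2 = 7.
Objective = 1.2·1 + 0.94·7 = 7.7800.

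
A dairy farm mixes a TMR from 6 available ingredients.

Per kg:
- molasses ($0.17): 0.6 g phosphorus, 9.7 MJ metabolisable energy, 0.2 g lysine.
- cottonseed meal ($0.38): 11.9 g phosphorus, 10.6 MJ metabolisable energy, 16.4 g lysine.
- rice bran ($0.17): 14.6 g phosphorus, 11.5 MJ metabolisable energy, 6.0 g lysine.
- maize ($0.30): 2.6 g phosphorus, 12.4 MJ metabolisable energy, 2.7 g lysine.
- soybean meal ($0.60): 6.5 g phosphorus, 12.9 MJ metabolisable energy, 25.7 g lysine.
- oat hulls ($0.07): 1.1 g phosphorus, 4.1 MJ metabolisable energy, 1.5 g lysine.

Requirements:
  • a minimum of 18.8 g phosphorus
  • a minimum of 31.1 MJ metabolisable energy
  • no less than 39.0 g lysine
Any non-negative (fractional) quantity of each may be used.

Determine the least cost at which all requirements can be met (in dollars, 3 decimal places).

Treat it as an LP. Let x1 = kg of molasses, x2 = kg of cottonseed meal, x3 = kg of rice bran, x4 = kg of maize, x5 = kg of soybean meal, x6 = kg of oat hulls.
Minimize 0.17x1 + 0.38x2 + 0.17x3 + 0.3x4 + 0.6x5 + 0.07x6 subject to:
  0.6x1 + 11.9x2 + 14.6x3 + 2.6x4 + 6.5x5 + 1.1x6 ≥ 18.8   (phosphorus)
  9.7x1 + 10.6x2 + 11.5x3 + 12.4x4 + 12.9x5 + 4.1x6 ≥ 31.1   (metabolisable energy)
  0.2x1 + 16.4x2 + 6x3 + 2.7x4 + 25.7x5 + 1.5x6 ≥ 39   (lysine)
  x1, x2, x3, x4, x5, x6 ≥ 0.
The minimum-cost mix takes nothing from molasses, maize, soybean meal, oat hulls — only cottonseed meal, rice bran. There the metabolisable energy and lysine constraints are tight.
Optimal quantities: cottonseed meal = 2.095 kg, rice bran = 0.7731 kg.
Objective = 0.38·2.095 + 0.17·0.7731 = 0.92753.

$0.928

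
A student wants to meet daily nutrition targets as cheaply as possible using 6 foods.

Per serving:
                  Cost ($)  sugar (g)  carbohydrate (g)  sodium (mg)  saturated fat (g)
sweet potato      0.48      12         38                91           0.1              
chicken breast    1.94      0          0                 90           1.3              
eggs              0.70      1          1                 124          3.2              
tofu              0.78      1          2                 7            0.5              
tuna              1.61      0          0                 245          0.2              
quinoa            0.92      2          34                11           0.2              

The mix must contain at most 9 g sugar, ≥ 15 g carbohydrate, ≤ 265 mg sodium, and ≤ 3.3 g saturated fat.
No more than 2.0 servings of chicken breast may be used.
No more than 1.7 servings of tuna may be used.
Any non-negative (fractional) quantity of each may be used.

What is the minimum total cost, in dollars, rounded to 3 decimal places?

$0.189

Let x1 = servings of sweet potato, x2 = servings of chicken breast, x3 = servings of eggs, x4 = servings of tofu, x5 = servings of tuna, x6 = servings of quinoa.
Minimize 0.48x1 + 1.94x2 + 0.7x3 + 0.78x4 + 1.61x5 + 0.92x6 with:
  12x1 + 1x3 + 1x4 + 2x6 ≤ 9   (sugar)
  38x1 + 1x3 + 2x4 + 34x6 ≥ 15   (carbohydrate)
  91x1 + 90x2 + 124x3 + 7x4 + 245x5 + 11x6 ≤ 265   (sodium)
  0.1x1 + 1.3x2 + 3.2x3 + 0.5x4 + 0.2x5 + 0.2x6 ≤ 3.3   (saturated fat)
  x2 ≤ 2
  x5 ≤ 1.7
  x1, x2, x3, x4, x5, x6 ≥ 0.
At the optimum only sweet potato is positive (chicken breast, eggs, tofu, tuna, quinoa = 0). There the carbohydrate constraint is tight.
Optimal quantities: sweet potato = 0.3947 servings.
Total cost: 0.48·0.3947 = 0.18946.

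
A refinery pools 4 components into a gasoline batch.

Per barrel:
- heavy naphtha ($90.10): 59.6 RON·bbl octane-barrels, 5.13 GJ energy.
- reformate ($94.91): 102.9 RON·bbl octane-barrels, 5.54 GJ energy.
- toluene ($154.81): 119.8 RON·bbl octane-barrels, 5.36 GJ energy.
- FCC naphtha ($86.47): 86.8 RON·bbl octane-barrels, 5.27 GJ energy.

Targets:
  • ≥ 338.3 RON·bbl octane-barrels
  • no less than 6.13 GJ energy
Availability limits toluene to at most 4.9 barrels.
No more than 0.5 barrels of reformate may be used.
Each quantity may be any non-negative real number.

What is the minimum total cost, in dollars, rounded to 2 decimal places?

$333.21

Set it up as a linear program. Let x1 = barrels of heavy naphtha, x2 = barrels of reformate, x3 = barrels of toluene, x4 = barrels of FCC naphtha.
Minimise 90.1x1 + 94.91x2 + 154.81x3 + 86.47x4 subject to:
  59.6x1 + 102.9x2 + 119.8x3 + 86.8x4 ≥ 338.3   (octane-barrels)
  5.13x1 + 5.54x2 + 5.36x3 + 5.27x4 ≥ 6.13   (energy)
  x3 ≤ 4.9
  x2 ≤ 0.5
  x1, x2, x3, x4 ≥ 0.
The cheapest feasible vertex uses only reformate, FCC naphtha; heavy naphtha, toluene are not used. Binding constraints: octane-barrels and the reformate cap.
Optimal quantities: reformate = 0.5 barrels, FCC naphtha = 3.3047 barrels.
Objective = 94.91·0.5 + 86.47·3.3047 = 333.2124.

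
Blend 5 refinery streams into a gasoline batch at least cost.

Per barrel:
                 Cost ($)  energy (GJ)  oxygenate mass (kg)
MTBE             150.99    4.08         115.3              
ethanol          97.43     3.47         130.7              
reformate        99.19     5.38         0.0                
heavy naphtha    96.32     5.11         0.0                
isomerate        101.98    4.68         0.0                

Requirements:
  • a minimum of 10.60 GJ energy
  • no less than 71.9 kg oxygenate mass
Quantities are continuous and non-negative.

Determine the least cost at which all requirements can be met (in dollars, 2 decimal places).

$213.83

This is a linear program. Let x1 = barrels of MTBE, x2 = barrels of ethanol, x3 = barrels of reformate, x4 = barrels of heavy naphtha, x5 = barrels of isomerate.
Minimize 150.99x1 + 97.43x2 + 99.19x3 + 96.32x4 + 101.98x5 s.t.:
  4.08x1 + 3.47x2 + 5.38x3 + 5.11x4 + 4.68x5 ≥ 10.6   (energy)
  115.3x1 + 130.7x2 ≥ 71.9   (oxygenate mass)
  x1, x2, x3, x4, x5 ≥ 0.
The minimum-cost mix takes nothing from MTBE, heavy naphtha, isomerate — only ethanol, reformate. The energy and oxygenate mass requirements are met with equality.
Optimal quantities: ethanol = 0.55011 barrels, reformate = 1.6154 barrels.
Total cost: 97.43·0.55011 + 99.19·1.6154 = 213.8287.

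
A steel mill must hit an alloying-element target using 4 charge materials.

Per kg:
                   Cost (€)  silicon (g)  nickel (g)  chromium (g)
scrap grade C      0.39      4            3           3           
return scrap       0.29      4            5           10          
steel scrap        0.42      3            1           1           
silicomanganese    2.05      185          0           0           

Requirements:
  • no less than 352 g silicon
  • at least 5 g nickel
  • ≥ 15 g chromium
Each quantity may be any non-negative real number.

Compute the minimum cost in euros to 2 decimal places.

Treat it as an LP. Let x1 = kg of scrap grade C, x2 = kg of return scrap, x3 = kg of steel scrap, x4 = kg of silicomanganese.
Minimise 0.39x1 + 0.29x2 + 0.42x3 + 2.05x4 with:
  4x1 + 4x2 + 3x3 + 185x4 ≥ 352   (silicon)
  3x1 + 5x2 + 1x3 ≥ 5   (nickel)
  3x1 + 10x2 + 1x3 ≥ 15   (chromium)
  x1, x2, x3, x4 ≥ 0.
The optimal basis is {return scrap, silicomanganese}; scrap grade C, steel scrap drop out. The silicon and chromium requirements are met with equality.
That vertex is x2 = 1.5, x4 = 1.87.
Cost = 0.29·1.5 + 2.05·1.87 = 4.2685.

€4.27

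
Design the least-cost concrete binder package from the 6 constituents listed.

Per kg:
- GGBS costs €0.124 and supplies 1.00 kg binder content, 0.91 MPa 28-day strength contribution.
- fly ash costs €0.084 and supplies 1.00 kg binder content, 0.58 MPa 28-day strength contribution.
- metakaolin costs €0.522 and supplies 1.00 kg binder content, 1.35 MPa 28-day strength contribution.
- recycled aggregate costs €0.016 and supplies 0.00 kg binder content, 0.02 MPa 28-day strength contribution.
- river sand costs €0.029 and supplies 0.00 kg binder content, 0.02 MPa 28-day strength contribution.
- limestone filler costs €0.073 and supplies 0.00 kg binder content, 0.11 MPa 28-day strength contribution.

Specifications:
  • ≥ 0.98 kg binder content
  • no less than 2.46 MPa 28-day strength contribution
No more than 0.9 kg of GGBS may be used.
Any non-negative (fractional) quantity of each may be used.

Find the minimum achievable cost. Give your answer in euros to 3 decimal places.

€0.349

Let x1 = kg of GGBS, x2 = kg of fly ash, x3 = kg of metakaolin, x4 = kg of recycled aggregate, x5 = kg of river sand, x6 = kg of limestone filler.
Minimise 0.124x1 + 0.084x2 + 0.522x3 + 0.016x4 + 0.029x5 + 0.073x6 s.t.:
  1x1 + 1x2 + 1x3 ≥ 0.98   (binder content)
  0.91x1 + 0.58x2 + 1.35x3 + 0.02x4 + 0.02x5 + 0.11x6 ≥ 2.46   (28-day strength contribution)
  x1 ≤ 0.9
  x1, x2, x3, x4, x5, x6 ≥ 0.
The cheapest feasible vertex uses only GGBS, fly ash; metakaolin, recycled aggregate, river sand, limestone filler are not used. The 28-day strength contribution and the GGBS cap requirements are met with equality.
So GGBS = 0.9 kg, fly ash = 2.829 kg.
Total cost: 0.124·0.9 + 0.084·2.829 = 0.34924.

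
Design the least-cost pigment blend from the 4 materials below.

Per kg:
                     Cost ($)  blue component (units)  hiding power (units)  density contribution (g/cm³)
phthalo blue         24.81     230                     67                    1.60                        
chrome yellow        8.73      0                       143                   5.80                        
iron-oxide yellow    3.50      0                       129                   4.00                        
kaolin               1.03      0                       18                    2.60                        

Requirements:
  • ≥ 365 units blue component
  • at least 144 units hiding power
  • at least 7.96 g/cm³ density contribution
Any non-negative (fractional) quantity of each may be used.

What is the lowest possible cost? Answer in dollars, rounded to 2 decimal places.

$41.52

Set it up as a linear program. Let x1 = kg of phthalo blue, x2 = kg of chrome yellow, x3 = kg of iron-oxide yellow, x4 = kg of kaolin.
min 24.81x1 + 8.73x2 + 3.5x3 + 1.03x4 s.t.:
  230x1 ≥ 365   (blue component)
  67x1 + 143x2 + 129x3 + 18x4 ≥ 144   (hiding power)
  1.6x1 + 5.8x2 + 4x3 + 2.6x4 ≥ 7.96   (density contribution)
  x1, x2, x3, x4 ≥ 0.
The optimal basis is {phthalo blue, iron-oxide yellow, kaolin}; chrome yellow drops out. The blue component, hiding power, density contribution requirements are met with equality.
Solving gives x1 = 1.587, x3 = 0.001429, x4 = 2.083.
Objective = 24.81·1.587 + 3.5·0.001429 + 1.03·2.083 = 41.5240.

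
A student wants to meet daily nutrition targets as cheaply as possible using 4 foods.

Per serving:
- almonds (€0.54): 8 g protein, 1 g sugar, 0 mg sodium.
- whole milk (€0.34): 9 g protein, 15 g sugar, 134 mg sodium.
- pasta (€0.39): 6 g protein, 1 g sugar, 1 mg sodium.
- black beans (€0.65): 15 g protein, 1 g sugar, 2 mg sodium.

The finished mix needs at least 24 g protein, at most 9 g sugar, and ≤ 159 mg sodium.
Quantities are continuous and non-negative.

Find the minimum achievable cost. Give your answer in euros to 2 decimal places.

€1.01

Let x1 = servings of almonds, x2 = servings of whole milk, x3 = servings of pasta, x4 = servings of black beans.
min 0.54x1 + 0.34x2 + 0.39x3 + 0.65x4 s.t.:
  8x1 + 9x2 + 6x3 + 15x4 ≥ 24   (protein)
  1x1 + 15x2 + 1x3 + 1x4 ≤ 9   (sugar)
  134x2 + 1x3 + 2x4 ≤ 159   (sodium)
  x1, x2, x3, x4 ≥ 0.
The minimum-cost mix takes nothing from almonds, pasta — only whole milk, black beans. There the protein and sugar constraints are tight.
So whole milk = 0.5139 servings, black beans = 1.292 servings.
Cost = 0.34·0.5139 + 0.65·1.292 = 1.0145.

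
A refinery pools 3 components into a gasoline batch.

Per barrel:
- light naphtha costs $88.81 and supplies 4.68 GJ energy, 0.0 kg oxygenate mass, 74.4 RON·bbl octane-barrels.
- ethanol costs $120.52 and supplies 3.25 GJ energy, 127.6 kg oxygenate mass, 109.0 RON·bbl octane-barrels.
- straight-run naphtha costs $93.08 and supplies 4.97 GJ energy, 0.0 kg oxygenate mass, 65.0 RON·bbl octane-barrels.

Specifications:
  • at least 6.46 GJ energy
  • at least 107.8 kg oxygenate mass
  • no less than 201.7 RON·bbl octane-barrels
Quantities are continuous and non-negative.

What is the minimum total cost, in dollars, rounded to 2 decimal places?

$224.20

Set it up as a linear program. Let x1 = barrels of light naphtha, x2 = barrels of ethanol, x3 = barrels of straight-run naphtha.
Minimize 88.81x1 + 120.52x2 + 93.08x3 subject to:
  4.68x1 + 3.25x2 + 4.97x3 ≥ 6.46   (energy)
  127.6x2 ≥ 107.8   (oxygenate mass)
  74.4x1 + 109x2 + 65x3 ≥ 201.7   (octane-barrels)
  x1, x2, x3 ≥ 0.
The minimum-cost mix takes nothing from straight-run naphtha — only light naphtha, ethanol. Binding constraints: energy and octane-barrels.
Optimal quantities: light naphtha = 0.18118 barrels, ethanol = 1.7268 barrels.
Objective = 88.81·0.18118 + 120.52·1.7268 = 224.2045.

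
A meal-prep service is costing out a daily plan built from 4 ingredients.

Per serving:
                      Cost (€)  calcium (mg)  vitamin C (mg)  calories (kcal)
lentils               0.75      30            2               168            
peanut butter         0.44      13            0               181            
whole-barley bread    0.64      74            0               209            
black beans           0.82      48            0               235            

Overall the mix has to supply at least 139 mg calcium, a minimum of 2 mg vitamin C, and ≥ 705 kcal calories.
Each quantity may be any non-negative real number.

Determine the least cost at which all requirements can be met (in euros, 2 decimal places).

Set it up as a linear program. Let x1 = servings of lentils, x2 = servings of peanut butter, x3 = servings of whole-barley bread, x4 = servings of black beans.
Minimize 0.75x1 + 0.44x2 + 0.64x3 + 0.82x4 subject to:
  30x1 + 13x2 + 74x3 + 48x4 ≥ 139   (calcium)
  2x1 ≥ 2   (vitamin C)
  168x1 + 181x2 + 209x3 + 235x4 ≥ 705   (calories)
  x1, x2, x3, x4 ≥ 0.
The cheapest feasible vertex uses only lentils, peanut butter, whole-barley bread; black beans is not used. There the calcium, vitamin C, calories constraints are tight.
Solving gives x1 = 1, x2 = 1.588, x3 = 1.194.
Hence cost = 0.75·1 + 0.44·1.588 + 0.64·1.194 = €2.2129.

€2.21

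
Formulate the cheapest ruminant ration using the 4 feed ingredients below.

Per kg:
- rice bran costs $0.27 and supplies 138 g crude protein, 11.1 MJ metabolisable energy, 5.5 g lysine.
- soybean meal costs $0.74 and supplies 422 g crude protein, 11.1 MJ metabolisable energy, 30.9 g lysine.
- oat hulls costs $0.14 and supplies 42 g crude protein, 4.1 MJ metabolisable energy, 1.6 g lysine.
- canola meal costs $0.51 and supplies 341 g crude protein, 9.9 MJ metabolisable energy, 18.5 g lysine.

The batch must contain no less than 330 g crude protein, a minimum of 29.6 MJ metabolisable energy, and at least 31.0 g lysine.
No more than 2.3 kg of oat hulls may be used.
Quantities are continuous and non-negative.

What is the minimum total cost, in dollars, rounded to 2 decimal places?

Treat it as an LP. Let x1 = kg of rice bran, x2 = kg of soybean meal, x3 = kg of oat hulls, x4 = kg of canola meal.
Minimize 0.27x1 + 0.74x2 + 0.14x3 + 0.51x4 with:
  138x1 + 422x2 + 42x3 + 341x4 ≥ 330   (crude protein)
  11.1x1 + 11.1x2 + 4.1x3 + 9.9x4 ≥ 29.6   (metabolisable energy)
  5.5x1 + 30.9x2 + 1.6x3 + 18.5x4 ≥ 31   (lysine)
  x3 ≤ 2.3
  x1, x2, x3, x4 ≥ 0.
At the optimum only rice bran, soybean meal are positive (oat hulls, canola meal = 0). The metabolisable energy and lysine requirements are met with equality.
Solving gives x1 = 2.024, x2 = 0.643.
Cost = 0.27·2.024 + 0.74·0.643 = 1.0223.

$1.02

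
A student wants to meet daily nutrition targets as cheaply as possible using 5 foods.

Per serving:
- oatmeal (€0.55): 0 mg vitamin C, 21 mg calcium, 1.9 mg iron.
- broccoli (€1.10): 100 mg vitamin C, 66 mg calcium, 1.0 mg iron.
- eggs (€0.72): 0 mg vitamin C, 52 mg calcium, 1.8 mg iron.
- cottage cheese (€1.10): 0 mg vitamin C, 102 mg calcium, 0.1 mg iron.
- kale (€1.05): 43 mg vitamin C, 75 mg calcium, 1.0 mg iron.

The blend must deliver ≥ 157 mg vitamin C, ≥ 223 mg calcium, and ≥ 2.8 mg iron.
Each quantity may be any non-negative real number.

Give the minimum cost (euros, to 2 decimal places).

€3.12

Let x1 = servings of oatmeal, x2 = servings of broccoli, x3 = servings of eggs, x4 = servings of cottage cheese, x5 = servings of kale.
Minimize 0.55x1 + 1.1x2 + 0.72x3 + 1.1x4 + 1.05x5 s.t.:
  100x2 + 43x5 ≥ 157   (vitamin C)
  21x1 + 66x2 + 52x3 + 102x4 + 75x5 ≥ 223   (calcium)
  1.9x1 + 1x2 + 1.8x3 + 0.1x4 + 1x5 ≥ 2.8   (iron)
  x1, x2, x3, x4, x5 ≥ 0.
At the optimum only broccoli, eggs, cottage cheese are positive (oatmeal, kale = 0). There the vitamin C, calcium, iron constraints are tight.
That vertex is x2 = 1.57, x3 = 0.6363, x4 = 0.846.
Hence cost = 1.1·1.57 + 0.72·0.6363 + 1.1·0.846 = €3.1157.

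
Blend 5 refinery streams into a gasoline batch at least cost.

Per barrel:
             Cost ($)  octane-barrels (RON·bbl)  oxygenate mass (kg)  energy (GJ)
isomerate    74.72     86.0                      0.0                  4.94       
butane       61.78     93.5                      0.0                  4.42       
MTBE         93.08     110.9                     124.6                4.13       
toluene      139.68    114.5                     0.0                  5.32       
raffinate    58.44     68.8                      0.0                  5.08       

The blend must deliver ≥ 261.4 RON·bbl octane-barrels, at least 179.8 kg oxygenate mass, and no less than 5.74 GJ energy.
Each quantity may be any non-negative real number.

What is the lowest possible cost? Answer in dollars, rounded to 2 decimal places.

$201.30

Let x1 = barrels of isomerate, x2 = barrels of butane, x3 = barrels of MTBE, x4 = barrels of toluene, x5 = barrels of raffinate.
min 74.72x1 + 61.78x2 + 93.08x3 + 139.68x4 + 58.44x5 s.t.:
  86x1 + 93.5x2 + 110.9x3 + 114.5x4 + 68.8x5 ≥ 261.4   (octane-barrels)
  124.6x3 ≥ 179.8   (oxygenate mass)
  4.94x1 + 4.42x2 + 4.13x3 + 5.32x4 + 5.08x5 ≥ 5.74   (energy)
  x1, x2, x3, x4, x5 ≥ 0.
At the optimum only butane, MTBE are positive (isomerate, toluene, raffinate = 0). Binding constraints: octane-barrels and oxygenate mass.
That vertex is x2 = 1.0842, x3 = 1.443.
Hence cost = 61.78·1.0842 + 93.08·1.443 = $201.2963.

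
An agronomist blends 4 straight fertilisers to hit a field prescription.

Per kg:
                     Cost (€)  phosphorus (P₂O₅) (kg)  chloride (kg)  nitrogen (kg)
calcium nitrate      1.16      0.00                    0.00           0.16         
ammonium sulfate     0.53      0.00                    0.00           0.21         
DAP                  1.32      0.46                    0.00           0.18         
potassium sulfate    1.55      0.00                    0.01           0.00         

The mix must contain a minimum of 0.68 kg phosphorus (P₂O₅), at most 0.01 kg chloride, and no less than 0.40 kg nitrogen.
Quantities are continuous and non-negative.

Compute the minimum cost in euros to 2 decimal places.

Let x1 = kg of calcium nitrate, x2 = kg of ammonium sulfate, x3 = kg of DAP, x4 = kg of potassium sulfate.
min 1.16x1 + 0.53x2 + 1.32x3 + 1.55x4 with:
  0.46x3 ≥ 0.68   (phosphorus (P₂O₅))
  0.01x4 ≤ 0.01   (chloride)
  0.16x1 + 0.21x2 + 0.18x3 ≥ 0.4   (nitrogen)
  x1, x2, x3, x4 ≥ 0.
At the optimum only ammonium sulfate, DAP are positive (calcium nitrate, potassium sulfate = 0). There the phosphorus (P₂O₅) and nitrogen constraints are tight.
Optimal quantities: ammonium sulfate = 0.6377 kg, DAP = 1.478 kg.
Cost = 0.53·0.6377 + 1.32·1.478 = 2.2889.

€2.29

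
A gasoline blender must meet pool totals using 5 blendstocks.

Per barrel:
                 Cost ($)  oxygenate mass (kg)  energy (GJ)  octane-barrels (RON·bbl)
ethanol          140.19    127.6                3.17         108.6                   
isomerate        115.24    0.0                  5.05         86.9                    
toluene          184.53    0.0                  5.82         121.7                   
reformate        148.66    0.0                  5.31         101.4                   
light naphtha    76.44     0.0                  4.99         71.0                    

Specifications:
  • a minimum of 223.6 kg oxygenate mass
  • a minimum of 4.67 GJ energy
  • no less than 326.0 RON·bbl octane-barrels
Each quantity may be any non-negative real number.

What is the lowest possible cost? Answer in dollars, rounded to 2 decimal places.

Let x1 = barrels of ethanol, x2 = barrels of isomerate, x3 = barrels of toluene, x4 = barrels of reformate, x5 = barrels of light naphtha.
Minimize 140.19x1 + 115.24x2 + 184.53x3 + 148.66x4 + 76.44x5 s.t.:
  127.6x1 ≥ 223.6   (oxygenate mass)
  3.17x1 + 5.05x2 + 5.82x3 + 5.31x4 + 4.99x5 ≥ 4.67   (energy)
  108.6x1 + 86.9x2 + 121.7x3 + 101.4x4 + 71x5 ≥ 326   (octane-barrels)
  x1, x2, x3, x4, x5 ≥ 0.
At the optimum only ethanol, light naphtha are positive (isomerate, toluene, reformate = 0). The oxygenate mass and octane-barrels requirements are met with equality.
That vertex is x1 = 1.75235, x5 = 1.91119.
Objective = 140.19·1.75235 + 76.44·1.91119 = 391.7533.

$391.75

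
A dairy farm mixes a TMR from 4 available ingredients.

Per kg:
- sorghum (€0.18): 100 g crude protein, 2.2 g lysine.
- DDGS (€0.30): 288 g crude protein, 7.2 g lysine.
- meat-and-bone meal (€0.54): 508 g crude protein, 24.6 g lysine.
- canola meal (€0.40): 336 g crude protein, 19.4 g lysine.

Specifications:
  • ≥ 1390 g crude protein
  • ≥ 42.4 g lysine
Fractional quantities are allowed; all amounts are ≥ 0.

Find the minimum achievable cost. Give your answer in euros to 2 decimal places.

€1.45

Treat it as an LP. Let x1 = kg of sorghum, x2 = kg of DDGS, x3 = kg of meat-and-bone meal, x4 = kg of canola meal.
min 0.18x1 + 0.3x2 + 0.54x3 + 0.4x4 with:
  100x1 + 288x2 + 508x3 + 336x4 ≥ 1390   (crude protein)
  2.2x1 + 7.2x2 + 24.6x3 + 19.4x4 ≥ 42.4   (lysine)
  x1, x2, x3, x4 ≥ 0.
The minimum-cost mix takes nothing from sorghum, canola meal — only DDGS, meat-and-bone meal. The crude protein and lysine requirements are met with equality.
Optimal quantities: DDGS = 3.692 kg, meat-and-bone meal = 0.6429 kg.
Hence cost = 0.3·3.692 + 0.54·0.6429 = €1.4548.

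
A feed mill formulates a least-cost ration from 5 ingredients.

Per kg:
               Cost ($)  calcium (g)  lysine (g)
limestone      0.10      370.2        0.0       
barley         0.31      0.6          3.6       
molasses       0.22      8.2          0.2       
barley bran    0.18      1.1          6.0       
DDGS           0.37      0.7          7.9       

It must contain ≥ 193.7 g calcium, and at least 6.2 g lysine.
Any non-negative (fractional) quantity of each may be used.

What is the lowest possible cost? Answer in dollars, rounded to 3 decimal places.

This is a linear program. Let x1 = kg of limestone, x2 = kg of barley, x3 = kg of molasses, x4 = kg of barley bran, x5 = kg of DDGS.
Minimise 0.1x1 + 0.31x2 + 0.22x3 + 0.18x4 + 0.37x5 subject to:
  370.2x1 + 0.6x2 + 8.2x3 + 1.1x4 + 0.7x5 ≥ 193.7   (calcium)
  3.6x2 + 0.2x3 + 6x4 + 7.9x5 ≥ 6.2   (lysine)
  x1, x2, x3, x4, x5 ≥ 0.
The optimal basis is {limestone, barley bran}; barley, molasses, DDGS drop out. There the calcium and lysine constraints are tight.
So limestone = 0.5202 kg, barley bran = 1.033 kg.
Total cost: 0.1·0.5202 + 0.18·1.033 = 0.23796.

$0.238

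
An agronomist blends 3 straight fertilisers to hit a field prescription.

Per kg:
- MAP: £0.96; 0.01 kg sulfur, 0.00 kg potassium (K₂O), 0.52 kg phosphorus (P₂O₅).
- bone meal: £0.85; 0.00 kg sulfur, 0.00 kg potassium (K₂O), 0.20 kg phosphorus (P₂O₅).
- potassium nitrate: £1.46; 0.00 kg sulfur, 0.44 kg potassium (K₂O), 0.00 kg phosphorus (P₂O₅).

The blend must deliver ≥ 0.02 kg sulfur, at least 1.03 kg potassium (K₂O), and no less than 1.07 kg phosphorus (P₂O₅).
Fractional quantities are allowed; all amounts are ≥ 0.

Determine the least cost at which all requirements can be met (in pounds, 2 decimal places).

This is a linear program. Let x1 = kg of MAP, x2 = kg of bone meal, x3 = kg of potassium nitrate.
Minimise 0.96x1 + 0.85x2 + 1.46x3 subject to:
  0.01x1 ≥ 0.02   (sulfur)
  0.44x3 ≥ 1.03   (potassium (K₂O))
  0.52x1 + 0.2x2 ≥ 1.07   (phosphorus (P₂O₅))
  x1, x2, x3 ≥ 0.
The cheapest feasible vertex uses only MAP, potassium nitrate; bone meal is not used. Binding constraints: potassium (K₂O) and phosphorus (P₂O₅).
That vertex is x1 = 2.058, x3 = 2.341.
Hence cost = 0.96·2.058 + 1.46·2.341 = £5.3935.

£5.39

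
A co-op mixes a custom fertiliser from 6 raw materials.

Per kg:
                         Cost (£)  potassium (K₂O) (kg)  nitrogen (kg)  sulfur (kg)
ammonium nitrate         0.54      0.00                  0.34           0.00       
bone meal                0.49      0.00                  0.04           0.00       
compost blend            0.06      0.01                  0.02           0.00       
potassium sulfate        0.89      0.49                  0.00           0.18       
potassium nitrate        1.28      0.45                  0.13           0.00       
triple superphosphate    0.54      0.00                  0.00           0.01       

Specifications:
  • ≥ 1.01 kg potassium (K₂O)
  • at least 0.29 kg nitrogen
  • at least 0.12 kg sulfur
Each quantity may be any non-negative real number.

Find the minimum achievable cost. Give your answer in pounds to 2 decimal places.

£2.30

Let x1 = kg of ammonium nitrate, x2 = kg of bone meal, x3 = kg of compost blend, x4 = kg of potassium sulfate, x5 = kg of potassium nitrate, x6 = kg of triple superphosphate.
Minimize 0.54x1 + 0.49x2 + 0.06x3 + 0.89x4 + 1.28x5 + 0.54x6 s.t.:
  0.01x3 + 0.49x4 + 0.45x5 ≥ 1.01   (potassium (K₂O))
  0.34x1 + 0.04x2 + 0.02x3 + 0.13x5 ≥ 0.29   (nitrogen)
  0.18x4 + 0.01x6 ≥ 0.12   (sulfur)
  x1, x2, x3, x4, x5, x6 ≥ 0.
The minimum-cost mix takes nothing from bone meal, compost blend, potassium nitrate, triple superphosphate — only ammonium nitrate, potassium sulfate. There the potassium (K₂O) and nitrogen constraints are tight.
Solving gives x1 = 0.85294, x4 = 2.0612.
Objective = 0.54·0.85294 + 0.89·2.0612 = 2.2951.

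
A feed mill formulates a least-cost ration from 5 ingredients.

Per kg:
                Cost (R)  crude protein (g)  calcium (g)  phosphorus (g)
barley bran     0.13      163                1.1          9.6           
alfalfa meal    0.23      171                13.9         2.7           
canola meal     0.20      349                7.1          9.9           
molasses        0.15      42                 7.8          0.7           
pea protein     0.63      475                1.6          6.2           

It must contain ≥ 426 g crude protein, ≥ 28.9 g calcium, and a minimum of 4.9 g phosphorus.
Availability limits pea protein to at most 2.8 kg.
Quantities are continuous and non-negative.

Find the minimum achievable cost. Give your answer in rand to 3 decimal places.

R0.500

Set it up as a linear program. Let x1 = kg of barley bran, x2 = kg of alfalfa meal, x3 = kg of canola meal, x4 = kg of molasses, x5 = kg of pea protein.
Minimize 0.13x1 + 0.23x2 + 0.2x3 + 0.15x4 + 0.63x5 s.t.:
  163x1 + 171x2 + 349x3 + 42x4 + 475x5 ≥ 426   (crude protein)
  1.1x1 + 13.9x2 + 7.1x3 + 7.8x4 + 1.6x5 ≥ 28.9   (calcium)
  9.6x1 + 2.7x2 + 9.9x3 + 0.7x4 + 6.2x5 ≥ 4.9   (phosphorus)
  x5 ≤ 2.8
  x1, x2, x3, x4, x5 ≥ 0.
The minimum-cost mix takes nothing from barley bran, molasses, pea protein — only alfalfa meal, canola meal. Binding constraints: crude protein and calcium.
Solving gives x2 = 1.9416, x3 = 0.26932.
Cost = 0.23·1.9416 + 0.2·0.26932 = 0.50043.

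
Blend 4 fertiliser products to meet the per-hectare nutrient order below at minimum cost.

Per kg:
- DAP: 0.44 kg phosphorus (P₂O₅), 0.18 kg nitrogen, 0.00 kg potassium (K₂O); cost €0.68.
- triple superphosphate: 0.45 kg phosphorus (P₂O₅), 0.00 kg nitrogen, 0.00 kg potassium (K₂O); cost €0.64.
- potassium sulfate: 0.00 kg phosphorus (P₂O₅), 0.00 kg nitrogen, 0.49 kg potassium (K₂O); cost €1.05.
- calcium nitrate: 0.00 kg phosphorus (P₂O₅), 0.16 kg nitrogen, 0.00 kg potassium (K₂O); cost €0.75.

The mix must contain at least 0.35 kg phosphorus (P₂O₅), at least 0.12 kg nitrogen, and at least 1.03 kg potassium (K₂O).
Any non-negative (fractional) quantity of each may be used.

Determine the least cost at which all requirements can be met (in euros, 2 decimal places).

Let x1 = kg of DAP, x2 = kg of triple superphosphate, x3 = kg of potassium sulfate, x4 = kg of calcium nitrate.
min 0.68x1 + 0.64x2 + 1.05x3 + 0.75x4 subject to:
  0.44x1 + 0.45x2 ≥ 0.35   (phosphorus (P₂O₅))
  0.18x1 + 0.16x4 ≥ 0.12   (nitrogen)
  0.49x3 ≥ 1.03   (potassium (K₂O))
  x1, x2, x3, x4 ≥ 0.
The cheapest feasible vertex uses only DAP, triple superphosphate, potassium sulfate; calcium nitrate is not used. The phosphorus (P₂O₅), nitrogen, potassium (K₂O) requirements are met with equality.
Solving gives x1 = 0.6667, x2 = 0.1259, x3 = 2.102.
Total cost: 0.68·0.6667 + 0.64·0.1259 + 1.05·2.102 = 2.7410.

€2.74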